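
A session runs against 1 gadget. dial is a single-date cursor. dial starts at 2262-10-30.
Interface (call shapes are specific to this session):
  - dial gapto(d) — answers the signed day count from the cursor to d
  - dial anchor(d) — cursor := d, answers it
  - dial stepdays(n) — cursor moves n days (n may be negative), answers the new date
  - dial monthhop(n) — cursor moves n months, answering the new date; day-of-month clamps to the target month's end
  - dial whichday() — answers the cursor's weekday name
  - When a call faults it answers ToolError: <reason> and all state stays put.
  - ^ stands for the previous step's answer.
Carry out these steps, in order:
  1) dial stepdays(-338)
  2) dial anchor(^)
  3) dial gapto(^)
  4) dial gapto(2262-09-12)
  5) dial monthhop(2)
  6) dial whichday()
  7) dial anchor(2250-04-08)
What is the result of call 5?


I call dial stepdays(-338), and observe 2261-11-26.
Calling dial anchor(^), and observe 2261-11-26.
Next I call dial gapto(^), yielding 0.
Now I run dial gapto(2262-09-12), → 290.
I run dial monthhop(2), giving 2262-01-26.
Then dial whichday, and observe Sunday.
I call dial anchor(2250-04-08), yielding 2250-04-08.

Answer: 2262-01-26


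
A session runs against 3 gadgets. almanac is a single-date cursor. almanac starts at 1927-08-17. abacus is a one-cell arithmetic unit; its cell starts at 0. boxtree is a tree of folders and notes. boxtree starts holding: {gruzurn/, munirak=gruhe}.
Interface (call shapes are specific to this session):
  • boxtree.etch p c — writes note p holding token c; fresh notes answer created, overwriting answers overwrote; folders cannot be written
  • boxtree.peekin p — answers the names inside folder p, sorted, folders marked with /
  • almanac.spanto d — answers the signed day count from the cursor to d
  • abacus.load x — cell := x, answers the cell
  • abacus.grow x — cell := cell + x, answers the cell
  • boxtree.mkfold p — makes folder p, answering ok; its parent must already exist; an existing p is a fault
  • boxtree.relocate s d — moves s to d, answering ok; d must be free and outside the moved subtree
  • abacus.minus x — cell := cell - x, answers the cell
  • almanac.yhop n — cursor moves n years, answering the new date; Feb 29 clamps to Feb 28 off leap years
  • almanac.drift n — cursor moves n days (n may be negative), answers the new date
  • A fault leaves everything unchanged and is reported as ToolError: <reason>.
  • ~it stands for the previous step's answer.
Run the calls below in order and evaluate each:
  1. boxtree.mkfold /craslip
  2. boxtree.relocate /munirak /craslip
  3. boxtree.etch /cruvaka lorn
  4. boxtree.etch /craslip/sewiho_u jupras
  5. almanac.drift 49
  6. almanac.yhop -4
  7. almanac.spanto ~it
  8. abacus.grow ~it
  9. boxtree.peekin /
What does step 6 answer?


Answer: 1923-10-05

Derivation:
I try boxtree.mkfold passing /craslip, yielding ok.
Invoking boxtree.relocate passing /munirak, /craslip, which returns ToolError: exists.
Invoking boxtree.etch passing /cruvaka, lorn, — result: created.
Using boxtree.etch passing /craslip/sewiho_u, jupras, yielding created.
I invoke almanac.drift passing 49, yielding 1927-10-05.
I use almanac.yhop passing -4, — result: 1923-10-05.
I use almanac.spanto passing ~it, and see 0.
I run abacus.grow passing ~it, yielding 0.
Now I run boxtree.peekin passing /, and get [craslip/, cruvaka, gruzurn/, munirak].


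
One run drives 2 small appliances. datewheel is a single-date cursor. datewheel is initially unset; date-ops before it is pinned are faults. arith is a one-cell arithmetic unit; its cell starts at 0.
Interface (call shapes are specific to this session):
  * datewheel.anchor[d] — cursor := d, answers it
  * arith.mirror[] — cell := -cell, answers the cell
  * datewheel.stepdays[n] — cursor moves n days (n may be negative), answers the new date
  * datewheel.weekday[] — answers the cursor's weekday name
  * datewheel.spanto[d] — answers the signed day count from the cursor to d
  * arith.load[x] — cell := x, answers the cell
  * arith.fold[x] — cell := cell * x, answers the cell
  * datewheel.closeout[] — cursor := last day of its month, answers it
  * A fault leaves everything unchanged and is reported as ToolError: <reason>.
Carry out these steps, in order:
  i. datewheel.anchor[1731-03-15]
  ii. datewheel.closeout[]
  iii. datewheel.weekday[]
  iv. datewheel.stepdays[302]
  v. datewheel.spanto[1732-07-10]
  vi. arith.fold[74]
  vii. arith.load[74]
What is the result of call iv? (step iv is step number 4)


Step: datewheel.anchor[d=1731-03-15]
Result: 1731-03-15
Step: datewheel.closeout[]
Result: 1731-03-31
Step: datewheel.weekday[]
Result: Saturday
Step: datewheel.stepdays[n=302]
Result: 1732-01-27
Step: datewheel.spanto[d=1732-07-10]
Result: 165
Step: arith.fold[x=74]
Result: 0
Step: arith.load[x=74]
Result: 74

Answer: 1732-01-27


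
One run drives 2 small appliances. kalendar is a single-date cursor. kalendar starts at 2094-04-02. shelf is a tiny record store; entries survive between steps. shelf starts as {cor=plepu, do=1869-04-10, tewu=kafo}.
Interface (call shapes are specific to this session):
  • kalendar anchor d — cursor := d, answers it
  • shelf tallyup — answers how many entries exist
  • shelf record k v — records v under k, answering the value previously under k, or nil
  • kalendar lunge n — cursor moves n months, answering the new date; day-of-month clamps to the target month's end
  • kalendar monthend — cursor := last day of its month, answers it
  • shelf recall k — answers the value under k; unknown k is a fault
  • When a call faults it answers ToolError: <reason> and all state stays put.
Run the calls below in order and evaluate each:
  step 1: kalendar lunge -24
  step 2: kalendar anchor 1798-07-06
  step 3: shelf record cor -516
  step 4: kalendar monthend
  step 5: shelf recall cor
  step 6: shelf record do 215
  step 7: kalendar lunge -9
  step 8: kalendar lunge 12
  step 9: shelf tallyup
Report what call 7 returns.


Answer: 1797-10-31

Derivation:
Next I call kalendar lunge using n='-24', which returns 2092-04-02.
Then kalendar anchor using d='1798-07-06': 1798-07-06.
I run shelf record using k='cor', v='-516', and see plepu.
Using kalendar monthend, and get 1798-07-31.
Invoking shelf recall using k='cor', giving -516.
Invoking shelf record using k='do', v='215': 1869-04-10.
I use kalendar lunge using n='-9', and get 1797-10-31.
I use kalendar lunge using n='12': 1798-10-31.
I invoke shelf tallyup(): 3.


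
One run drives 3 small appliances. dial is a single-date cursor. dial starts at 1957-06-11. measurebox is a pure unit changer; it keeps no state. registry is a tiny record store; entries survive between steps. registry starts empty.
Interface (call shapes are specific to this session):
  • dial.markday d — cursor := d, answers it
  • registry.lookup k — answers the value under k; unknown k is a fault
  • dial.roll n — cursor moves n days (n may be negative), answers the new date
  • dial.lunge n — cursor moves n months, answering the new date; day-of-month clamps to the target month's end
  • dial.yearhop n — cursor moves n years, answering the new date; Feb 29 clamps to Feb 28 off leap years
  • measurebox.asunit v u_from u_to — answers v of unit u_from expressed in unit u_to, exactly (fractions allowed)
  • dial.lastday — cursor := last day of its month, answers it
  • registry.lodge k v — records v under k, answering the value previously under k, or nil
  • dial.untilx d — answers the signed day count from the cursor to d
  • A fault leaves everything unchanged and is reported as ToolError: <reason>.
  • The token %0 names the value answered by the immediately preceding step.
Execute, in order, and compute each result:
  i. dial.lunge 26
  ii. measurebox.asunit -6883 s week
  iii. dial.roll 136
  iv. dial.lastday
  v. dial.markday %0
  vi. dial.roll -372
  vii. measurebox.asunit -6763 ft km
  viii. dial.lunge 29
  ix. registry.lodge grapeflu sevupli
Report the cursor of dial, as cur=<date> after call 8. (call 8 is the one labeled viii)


Answer: cur=1961-05-24

Derivation:
I use lunge passing n=26, → 1959-08-11.
Invoking asunit passing v=-6883, u_from=s, u_to=week, giving -6883/604800.
Now I run roll passing n=136: 1959-12-25.
I use lastday, and observe 1959-12-31.
Invoking markday passing d=%0, and get 1959-12-31.
I call roll passing n=-372, and get 1958-12-24.
Then asunit passing v=-6763, u_from=ft, u_to=km, and see -2576703/1250000.
Calling lunge passing n=29, and get 1961-05-24.
Invoking lodge passing k=grapeflu, v=sevupli, yielding nil.


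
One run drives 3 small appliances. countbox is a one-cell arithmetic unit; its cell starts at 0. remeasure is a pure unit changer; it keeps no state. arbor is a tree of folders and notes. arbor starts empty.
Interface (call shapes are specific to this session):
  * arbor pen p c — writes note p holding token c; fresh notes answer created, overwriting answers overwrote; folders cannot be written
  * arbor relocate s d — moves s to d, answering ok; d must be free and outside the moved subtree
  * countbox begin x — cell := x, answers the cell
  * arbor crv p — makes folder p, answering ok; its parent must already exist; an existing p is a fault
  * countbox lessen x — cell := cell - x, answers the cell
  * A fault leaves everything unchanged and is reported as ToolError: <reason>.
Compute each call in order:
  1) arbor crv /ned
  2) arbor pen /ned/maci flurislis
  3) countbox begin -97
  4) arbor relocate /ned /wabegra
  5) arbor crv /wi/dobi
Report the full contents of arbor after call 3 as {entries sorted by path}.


I use arbor crv on p='/ned', and see ok.
I use arbor pen on p='/ned/maci', c='flurislis': created.
Next I call countbox begin on x='-97', yielding -97.
Calling arbor relocate on s='/ned', d='/wabegra', and see ok.
Calling arbor crv on p='/wi/dobi', yielding ToolError: no parent.

Answer: {ned/, ned/maci=flurislis}


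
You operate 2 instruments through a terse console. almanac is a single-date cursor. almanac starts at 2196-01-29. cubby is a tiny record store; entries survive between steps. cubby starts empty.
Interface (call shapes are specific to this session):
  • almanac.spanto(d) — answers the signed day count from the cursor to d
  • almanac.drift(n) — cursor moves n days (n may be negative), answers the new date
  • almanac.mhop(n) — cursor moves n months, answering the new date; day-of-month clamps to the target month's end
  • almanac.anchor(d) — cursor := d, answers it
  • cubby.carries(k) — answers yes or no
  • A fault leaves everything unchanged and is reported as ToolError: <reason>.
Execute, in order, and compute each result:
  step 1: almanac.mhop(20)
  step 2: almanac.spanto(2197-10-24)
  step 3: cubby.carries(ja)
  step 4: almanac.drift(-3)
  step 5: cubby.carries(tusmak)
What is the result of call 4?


Answer: 2197-09-26

Derivation:
I run almanac.mhop with n=20, which returns 2197-09-29.
Invoking almanac.spanto with d=2197-10-24, which returns 25.
I invoke cubby.carries with k=ja, and see no.
Using almanac.drift with n=-3, and see 2197-09-26.
Next I call cubby.carries with k=tusmak, and see no.


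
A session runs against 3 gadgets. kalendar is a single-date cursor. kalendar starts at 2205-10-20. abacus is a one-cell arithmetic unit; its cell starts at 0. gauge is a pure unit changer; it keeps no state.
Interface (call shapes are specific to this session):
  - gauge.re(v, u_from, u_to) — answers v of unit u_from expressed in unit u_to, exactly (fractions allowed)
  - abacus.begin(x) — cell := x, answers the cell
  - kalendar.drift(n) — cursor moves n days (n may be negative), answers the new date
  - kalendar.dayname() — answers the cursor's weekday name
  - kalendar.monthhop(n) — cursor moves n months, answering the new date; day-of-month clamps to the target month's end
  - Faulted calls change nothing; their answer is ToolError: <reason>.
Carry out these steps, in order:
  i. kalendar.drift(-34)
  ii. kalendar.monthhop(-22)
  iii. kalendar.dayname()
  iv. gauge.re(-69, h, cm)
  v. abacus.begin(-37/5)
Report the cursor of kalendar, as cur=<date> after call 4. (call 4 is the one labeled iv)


> kalendar.drift n: -34
  2205-09-16
> kalendar.monthhop n: -22
  2203-11-16
> kalendar.dayname
  Wednesday
> gauge.re v: -69 u_from: h u_to: cm
  ToolError: incompatible units
> abacus.begin x: -37/5
  -37/5

Answer: cur=2203-11-16


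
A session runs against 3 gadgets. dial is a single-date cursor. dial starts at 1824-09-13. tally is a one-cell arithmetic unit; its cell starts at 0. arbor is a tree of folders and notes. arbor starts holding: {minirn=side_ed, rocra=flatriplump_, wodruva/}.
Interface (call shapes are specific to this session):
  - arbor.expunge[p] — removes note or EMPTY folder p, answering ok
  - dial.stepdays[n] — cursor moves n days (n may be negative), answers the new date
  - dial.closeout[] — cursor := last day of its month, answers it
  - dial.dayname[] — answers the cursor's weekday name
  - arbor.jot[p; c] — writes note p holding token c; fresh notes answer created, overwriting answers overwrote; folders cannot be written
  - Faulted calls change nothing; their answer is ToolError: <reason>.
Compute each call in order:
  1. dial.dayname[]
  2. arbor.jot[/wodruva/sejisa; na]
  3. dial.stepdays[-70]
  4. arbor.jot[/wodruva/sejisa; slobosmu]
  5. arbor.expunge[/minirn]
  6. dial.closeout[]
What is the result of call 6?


! dayname() => Monday
! jot(p=/wodruva/sejisa, c=na) => created
! stepdays(n=-70) => 1824-07-05
! jot(p=/wodruva/sejisa, c=slobosmu) => overwrote
! expunge(p=/minirn) => ok
! closeout() => 1824-07-31

Answer: 1824-07-31


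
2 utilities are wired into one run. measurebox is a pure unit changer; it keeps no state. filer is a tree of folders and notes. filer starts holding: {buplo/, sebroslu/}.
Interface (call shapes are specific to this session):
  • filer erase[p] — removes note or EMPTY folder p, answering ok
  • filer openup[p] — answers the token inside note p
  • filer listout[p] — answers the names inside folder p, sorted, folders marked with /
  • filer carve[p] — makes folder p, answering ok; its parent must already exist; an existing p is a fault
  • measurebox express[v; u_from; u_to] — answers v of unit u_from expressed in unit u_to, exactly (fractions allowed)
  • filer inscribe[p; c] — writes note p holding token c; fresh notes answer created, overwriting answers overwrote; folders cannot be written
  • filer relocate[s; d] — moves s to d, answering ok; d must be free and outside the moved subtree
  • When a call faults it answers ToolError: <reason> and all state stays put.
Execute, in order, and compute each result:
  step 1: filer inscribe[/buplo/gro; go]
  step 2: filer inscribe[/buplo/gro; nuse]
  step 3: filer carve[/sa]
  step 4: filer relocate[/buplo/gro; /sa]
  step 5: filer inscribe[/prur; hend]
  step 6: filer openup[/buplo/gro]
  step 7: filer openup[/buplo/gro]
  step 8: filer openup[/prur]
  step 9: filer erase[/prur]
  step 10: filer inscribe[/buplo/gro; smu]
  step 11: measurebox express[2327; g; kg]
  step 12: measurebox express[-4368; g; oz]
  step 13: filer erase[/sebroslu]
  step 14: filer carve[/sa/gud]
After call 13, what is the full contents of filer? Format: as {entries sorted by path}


[in] filer inscribe p→/buplo/gro c→go
= created
[in] filer inscribe p→/buplo/gro c→nuse
= overwrote
[in] filer carve p→/sa
= ok
[in] filer relocate s→/buplo/gro d→/sa
= ToolError: exists
[in] filer inscribe p→/prur c→hend
= created
[in] filer openup p→/buplo/gro
= nuse
[in] filer openup p→/buplo/gro
= nuse
[in] filer openup p→/prur
= hend
[in] filer erase p→/prur
= ok
[in] filer inscribe p→/buplo/gro c→smu
= overwrote
[in] measurebox express v→2327 u_from→g u_to→kg
= 2327/1000
[in] measurebox express v→-4368 u_from→g u_to→oz
= -998400000/6479891
[in] filer erase p→/sebroslu
= ok
[in] filer carve p→/sa/gud
= ok

Answer: {buplo/, buplo/gro=smu, sa/}


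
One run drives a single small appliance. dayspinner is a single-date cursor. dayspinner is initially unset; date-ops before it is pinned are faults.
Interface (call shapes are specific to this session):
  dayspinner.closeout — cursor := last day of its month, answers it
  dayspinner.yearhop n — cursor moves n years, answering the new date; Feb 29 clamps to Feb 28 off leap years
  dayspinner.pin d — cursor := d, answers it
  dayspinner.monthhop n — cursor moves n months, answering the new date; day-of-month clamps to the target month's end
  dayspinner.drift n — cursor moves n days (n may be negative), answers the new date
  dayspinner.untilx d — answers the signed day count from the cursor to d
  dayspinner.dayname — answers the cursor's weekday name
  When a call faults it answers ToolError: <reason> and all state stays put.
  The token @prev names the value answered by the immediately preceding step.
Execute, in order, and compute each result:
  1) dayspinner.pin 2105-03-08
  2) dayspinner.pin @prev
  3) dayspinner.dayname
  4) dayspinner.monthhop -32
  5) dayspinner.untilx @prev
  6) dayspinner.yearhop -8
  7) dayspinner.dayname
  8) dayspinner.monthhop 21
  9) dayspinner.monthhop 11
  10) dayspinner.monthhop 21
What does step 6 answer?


Answer: 2094-07-08

Derivation:
Using dayspinner.pin with d: 2105-03-08, and get 2105-03-08.
Invoking dayspinner.pin with d: @prev, and observe 2105-03-08.
I call dayspinner.dayname(): Sunday.
I run dayspinner.monthhop with n: -32, and observe 2102-07-08.
I try dayspinner.untilx with d: @prev: 0.
Invoking dayspinner.yearhop with n: -8, and get 2094-07-08.
Then dayspinner.dayname, and see Thursday.
Using dayspinner.monthhop with n: 21: 2096-04-08.
Then dayspinner.monthhop with n: 11, — result: 2097-03-08.
I use dayspinner.monthhop with n: 21, which returns 2098-12-08.


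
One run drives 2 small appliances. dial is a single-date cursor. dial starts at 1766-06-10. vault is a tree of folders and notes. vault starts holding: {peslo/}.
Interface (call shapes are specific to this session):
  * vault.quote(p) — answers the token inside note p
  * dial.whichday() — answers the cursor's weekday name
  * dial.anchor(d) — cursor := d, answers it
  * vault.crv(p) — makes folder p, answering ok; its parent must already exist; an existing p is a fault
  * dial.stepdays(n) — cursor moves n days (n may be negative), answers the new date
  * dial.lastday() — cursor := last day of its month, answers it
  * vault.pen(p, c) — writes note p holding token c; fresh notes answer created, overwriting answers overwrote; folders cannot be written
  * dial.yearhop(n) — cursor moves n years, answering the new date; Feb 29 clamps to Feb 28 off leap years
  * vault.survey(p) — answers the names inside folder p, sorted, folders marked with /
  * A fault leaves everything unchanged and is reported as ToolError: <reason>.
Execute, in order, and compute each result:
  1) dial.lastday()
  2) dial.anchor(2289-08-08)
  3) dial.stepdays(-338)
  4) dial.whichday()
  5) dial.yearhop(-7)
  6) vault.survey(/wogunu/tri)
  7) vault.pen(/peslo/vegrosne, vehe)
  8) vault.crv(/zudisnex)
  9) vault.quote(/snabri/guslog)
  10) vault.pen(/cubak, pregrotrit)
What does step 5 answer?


==> dial.lastday()
<== 1766-06-30
==> dial.anchor(d='2289-08-08')
<== 2289-08-08
==> dial.stepdays(n='-338')
<== 2288-09-04
==> dial.whichday()
<== Tuesday
==> dial.yearhop(n='-7')
<== 2281-09-04
==> vault.survey(p='/wogunu/tri')
<== ToolError: not found
==> vault.pen(p='/peslo/vegrosne', c='vehe')
<== created
==> vault.crv(p='/zudisnex')
<== ok
==> vault.quote(p='/snabri/guslog')
<== ToolError: not found
==> vault.pen(p='/cubak', c='pregrotrit')
<== created

Answer: 2281-09-04


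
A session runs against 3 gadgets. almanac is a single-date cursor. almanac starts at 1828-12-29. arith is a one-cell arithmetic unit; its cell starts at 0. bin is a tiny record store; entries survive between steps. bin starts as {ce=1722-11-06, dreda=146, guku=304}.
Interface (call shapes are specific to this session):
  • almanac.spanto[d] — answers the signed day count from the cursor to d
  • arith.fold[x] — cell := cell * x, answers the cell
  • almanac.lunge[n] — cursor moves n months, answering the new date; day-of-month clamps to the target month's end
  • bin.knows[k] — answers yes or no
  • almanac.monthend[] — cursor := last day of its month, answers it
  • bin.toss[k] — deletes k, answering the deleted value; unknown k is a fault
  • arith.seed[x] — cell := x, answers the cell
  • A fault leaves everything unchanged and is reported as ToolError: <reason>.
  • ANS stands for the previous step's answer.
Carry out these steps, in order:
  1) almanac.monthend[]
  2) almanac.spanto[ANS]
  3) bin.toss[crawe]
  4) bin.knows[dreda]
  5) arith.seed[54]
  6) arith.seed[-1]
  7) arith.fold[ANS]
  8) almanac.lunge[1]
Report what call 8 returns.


Act: almanac.monthend[]
Obs: 1828-12-31
Act: almanac.spanto[d: ANS]
Obs: 0
Act: bin.toss[k: crawe]
Obs: ToolError: no such key crawe
Act: bin.knows[k: dreda]
Obs: yes
Act: arith.seed[x: 54]
Obs: 54
Act: arith.seed[x: -1]
Obs: -1
Act: arith.fold[x: ANS]
Obs: 1
Act: almanac.lunge[n: 1]
Obs: 1829-01-31

Answer: 1829-01-31


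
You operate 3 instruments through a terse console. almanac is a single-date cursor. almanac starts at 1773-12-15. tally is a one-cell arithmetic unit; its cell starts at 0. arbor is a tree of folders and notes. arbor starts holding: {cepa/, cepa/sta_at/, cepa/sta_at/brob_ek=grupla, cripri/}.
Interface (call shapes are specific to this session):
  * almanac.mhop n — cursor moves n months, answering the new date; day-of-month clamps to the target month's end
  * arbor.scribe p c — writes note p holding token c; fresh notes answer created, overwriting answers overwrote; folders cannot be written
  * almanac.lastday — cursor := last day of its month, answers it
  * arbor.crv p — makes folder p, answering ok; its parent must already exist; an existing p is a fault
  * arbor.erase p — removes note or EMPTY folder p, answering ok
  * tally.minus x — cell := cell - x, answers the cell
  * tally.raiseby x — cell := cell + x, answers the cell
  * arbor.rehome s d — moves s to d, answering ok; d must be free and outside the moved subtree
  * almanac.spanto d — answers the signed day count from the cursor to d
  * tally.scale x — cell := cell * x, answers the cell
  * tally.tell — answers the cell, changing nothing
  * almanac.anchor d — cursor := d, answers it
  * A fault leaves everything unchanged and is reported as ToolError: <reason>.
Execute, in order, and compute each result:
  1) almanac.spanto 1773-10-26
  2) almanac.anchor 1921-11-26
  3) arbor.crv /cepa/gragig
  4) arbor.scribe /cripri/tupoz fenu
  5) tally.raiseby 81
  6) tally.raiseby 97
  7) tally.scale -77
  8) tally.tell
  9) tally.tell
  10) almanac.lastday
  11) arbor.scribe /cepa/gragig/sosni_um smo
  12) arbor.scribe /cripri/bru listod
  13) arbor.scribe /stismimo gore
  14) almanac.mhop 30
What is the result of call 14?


# spanto(d='1773-10-26') ~> -50
# anchor(d='1921-11-26') ~> 1921-11-26
# crv(p='/cepa/gragig') ~> ok
# scribe(p='/cripri/tupoz', c='fenu') ~> created
# raiseby(x='81') ~> 81
# raiseby(x='97') ~> 178
# scale(x='-77') ~> -13706
# tell() ~> -13706
# tell() ~> -13706
# lastday() ~> 1921-11-30
# scribe(p='/cepa/gragig/sosni_um', c='smo') ~> created
# scribe(p='/cripri/bru', c='listod') ~> created
# scribe(p='/stismimo', c='gore') ~> created
# mhop(n='30') ~> 1924-05-30

Answer: 1924-05-30


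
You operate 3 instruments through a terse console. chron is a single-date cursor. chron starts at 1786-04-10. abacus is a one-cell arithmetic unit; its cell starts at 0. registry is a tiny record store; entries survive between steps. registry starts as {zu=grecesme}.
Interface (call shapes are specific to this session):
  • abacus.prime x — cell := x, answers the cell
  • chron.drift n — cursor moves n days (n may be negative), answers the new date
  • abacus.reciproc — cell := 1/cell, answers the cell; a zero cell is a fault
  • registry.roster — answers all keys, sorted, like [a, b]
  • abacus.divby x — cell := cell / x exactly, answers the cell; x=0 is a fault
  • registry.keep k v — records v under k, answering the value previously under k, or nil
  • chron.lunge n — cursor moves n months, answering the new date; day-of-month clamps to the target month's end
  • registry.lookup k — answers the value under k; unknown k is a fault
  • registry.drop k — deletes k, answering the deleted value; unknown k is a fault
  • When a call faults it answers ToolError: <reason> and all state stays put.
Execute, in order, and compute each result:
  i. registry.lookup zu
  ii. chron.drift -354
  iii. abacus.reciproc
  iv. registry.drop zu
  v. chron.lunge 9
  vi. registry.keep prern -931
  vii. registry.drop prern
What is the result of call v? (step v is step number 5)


// 1. lookup(k=zu) ~> grecesme
// 2. drift(n=-354) ~> 1785-04-21
// 3. reciproc() ~> ToolError: reciprocal of zero
// 4. drop(k=zu) ~> grecesme
// 5. lunge(n=9) ~> 1786-01-21
// 6. keep(k=prern, v=-931) ~> nil
// 7. drop(k=prern) ~> -931

Answer: 1786-01-21


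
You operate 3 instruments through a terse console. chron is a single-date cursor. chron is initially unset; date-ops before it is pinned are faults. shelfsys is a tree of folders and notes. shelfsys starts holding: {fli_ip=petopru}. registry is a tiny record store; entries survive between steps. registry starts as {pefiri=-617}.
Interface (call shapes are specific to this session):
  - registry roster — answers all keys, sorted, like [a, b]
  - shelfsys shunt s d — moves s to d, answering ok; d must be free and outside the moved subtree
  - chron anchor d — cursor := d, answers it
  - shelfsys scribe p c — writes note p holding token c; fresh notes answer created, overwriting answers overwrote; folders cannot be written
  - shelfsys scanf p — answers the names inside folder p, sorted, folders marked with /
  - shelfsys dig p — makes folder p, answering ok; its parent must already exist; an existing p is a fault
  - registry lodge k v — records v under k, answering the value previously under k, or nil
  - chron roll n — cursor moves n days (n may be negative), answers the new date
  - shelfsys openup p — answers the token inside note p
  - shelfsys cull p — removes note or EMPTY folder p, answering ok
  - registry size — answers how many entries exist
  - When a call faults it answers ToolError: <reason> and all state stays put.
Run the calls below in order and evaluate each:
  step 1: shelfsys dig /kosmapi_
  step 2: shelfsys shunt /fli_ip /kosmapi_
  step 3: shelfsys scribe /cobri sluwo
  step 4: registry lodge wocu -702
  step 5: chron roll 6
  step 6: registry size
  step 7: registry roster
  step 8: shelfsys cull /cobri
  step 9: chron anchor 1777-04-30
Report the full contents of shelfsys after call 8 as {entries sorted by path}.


# shelfsys dig(p: /kosmapi_) => ok
# shelfsys shunt(s: /fli_ip, d: /kosmapi_) => ToolError: exists
# shelfsys scribe(p: /cobri, c: sluwo) => created
# registry lodge(k: wocu, v: -702) => nil
# chron roll(n: 6) => ToolError: no date set
# registry size() => 2
# registry roster() => [pefiri, wocu]
# shelfsys cull(p: /cobri) => ok
# chron anchor(d: 1777-04-30) => 1777-04-30

Answer: {fli_ip=petopru, kosmapi_/}


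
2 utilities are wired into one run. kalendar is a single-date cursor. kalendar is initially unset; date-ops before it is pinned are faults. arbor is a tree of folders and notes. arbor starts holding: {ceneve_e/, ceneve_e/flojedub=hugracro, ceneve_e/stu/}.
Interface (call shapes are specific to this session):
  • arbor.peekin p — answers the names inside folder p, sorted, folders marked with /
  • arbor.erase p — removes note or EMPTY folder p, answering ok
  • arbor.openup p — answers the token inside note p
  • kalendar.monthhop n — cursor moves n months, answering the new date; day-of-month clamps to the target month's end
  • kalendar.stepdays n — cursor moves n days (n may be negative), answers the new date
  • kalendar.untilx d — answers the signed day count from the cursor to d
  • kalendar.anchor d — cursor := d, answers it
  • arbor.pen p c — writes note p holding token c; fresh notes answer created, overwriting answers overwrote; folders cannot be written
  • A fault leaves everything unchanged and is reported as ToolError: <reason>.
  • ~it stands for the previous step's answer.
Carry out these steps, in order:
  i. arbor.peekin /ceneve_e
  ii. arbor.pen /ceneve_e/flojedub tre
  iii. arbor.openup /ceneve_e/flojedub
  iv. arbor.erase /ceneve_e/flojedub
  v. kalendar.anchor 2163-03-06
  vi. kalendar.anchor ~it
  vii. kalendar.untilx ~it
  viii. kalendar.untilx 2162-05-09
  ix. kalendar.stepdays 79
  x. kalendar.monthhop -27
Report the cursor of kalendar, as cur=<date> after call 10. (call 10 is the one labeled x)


Answer: cur=2161-02-24

Derivation:
>> arbor.peekin(p→/ceneve_e)
<< [flojedub, stu/]
>> arbor.pen(p→/ceneve_e/flojedub, c→tre)
<< overwrote
>> arbor.openup(p→/ceneve_e/flojedub)
<< tre
>> arbor.erase(p→/ceneve_e/flojedub)
<< ok
>> kalendar.anchor(d→2163-03-06)
<< 2163-03-06
>> kalendar.anchor(d→~it)
<< 2163-03-06
>> kalendar.untilx(d→~it)
<< 0
>> kalendar.untilx(d→2162-05-09)
<< -301
>> kalendar.stepdays(n→79)
<< 2163-05-24
>> kalendar.monthhop(n→-27)
<< 2161-02-24


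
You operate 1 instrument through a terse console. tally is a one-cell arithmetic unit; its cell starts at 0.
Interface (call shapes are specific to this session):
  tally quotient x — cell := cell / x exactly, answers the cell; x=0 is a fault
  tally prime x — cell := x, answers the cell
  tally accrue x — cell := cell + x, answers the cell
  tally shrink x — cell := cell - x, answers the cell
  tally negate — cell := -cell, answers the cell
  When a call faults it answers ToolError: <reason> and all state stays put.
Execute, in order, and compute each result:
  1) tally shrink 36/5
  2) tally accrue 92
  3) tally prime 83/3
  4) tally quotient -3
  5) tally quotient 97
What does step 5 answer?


Answer: -83/873

Derivation:
-> tally shrink(x→36/5)
<- -36/5
-> tally accrue(x→92)
<- 424/5
-> tally prime(x→83/3)
<- 83/3
-> tally quotient(x→-3)
<- -83/9
-> tally quotient(x→97)
<- -83/873


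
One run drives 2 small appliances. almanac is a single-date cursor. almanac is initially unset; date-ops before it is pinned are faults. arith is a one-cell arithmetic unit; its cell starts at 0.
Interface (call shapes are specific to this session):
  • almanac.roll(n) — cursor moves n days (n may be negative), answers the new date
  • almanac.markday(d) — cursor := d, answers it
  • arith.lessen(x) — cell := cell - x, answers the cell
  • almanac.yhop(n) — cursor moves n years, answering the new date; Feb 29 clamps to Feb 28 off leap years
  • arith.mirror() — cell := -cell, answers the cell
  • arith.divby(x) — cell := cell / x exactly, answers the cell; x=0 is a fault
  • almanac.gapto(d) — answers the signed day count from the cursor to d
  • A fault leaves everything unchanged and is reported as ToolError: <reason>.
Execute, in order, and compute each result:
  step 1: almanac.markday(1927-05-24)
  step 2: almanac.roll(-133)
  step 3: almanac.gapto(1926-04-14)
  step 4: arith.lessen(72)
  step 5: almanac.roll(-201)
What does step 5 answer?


Calling markday(d='1927-05-24'), and see 1927-05-24.
Calling roll(n='-133'), and see 1927-01-11.
Next I call gapto(d='1926-04-14'), — result: -272.
I run lessen(x='72'), → -72.
Now I run roll(n='-201'), and observe 1926-06-24.

Answer: 1926-06-24


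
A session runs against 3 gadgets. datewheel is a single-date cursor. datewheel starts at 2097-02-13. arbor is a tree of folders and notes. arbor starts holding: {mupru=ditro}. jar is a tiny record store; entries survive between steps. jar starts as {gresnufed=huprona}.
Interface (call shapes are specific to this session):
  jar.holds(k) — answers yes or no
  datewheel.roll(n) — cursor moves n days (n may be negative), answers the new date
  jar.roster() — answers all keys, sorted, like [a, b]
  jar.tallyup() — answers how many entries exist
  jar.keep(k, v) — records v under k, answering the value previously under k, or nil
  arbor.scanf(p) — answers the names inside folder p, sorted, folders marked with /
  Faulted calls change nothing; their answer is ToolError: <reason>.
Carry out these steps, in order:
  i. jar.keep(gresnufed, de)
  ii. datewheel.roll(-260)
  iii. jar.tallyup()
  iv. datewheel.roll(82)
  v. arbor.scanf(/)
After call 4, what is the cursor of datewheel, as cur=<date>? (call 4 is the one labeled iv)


Answer: cur=2096-08-19

Derivation:
% 1. jar.keep(k→gresnufed, v→de) : huprona
% 2. datewheel.roll(n→-260) : 2096-05-29
% 3. jar.tallyup() : 1
% 4. datewheel.roll(n→82) : 2096-08-19
% 5. arbor.scanf(p→/) : [mupru]


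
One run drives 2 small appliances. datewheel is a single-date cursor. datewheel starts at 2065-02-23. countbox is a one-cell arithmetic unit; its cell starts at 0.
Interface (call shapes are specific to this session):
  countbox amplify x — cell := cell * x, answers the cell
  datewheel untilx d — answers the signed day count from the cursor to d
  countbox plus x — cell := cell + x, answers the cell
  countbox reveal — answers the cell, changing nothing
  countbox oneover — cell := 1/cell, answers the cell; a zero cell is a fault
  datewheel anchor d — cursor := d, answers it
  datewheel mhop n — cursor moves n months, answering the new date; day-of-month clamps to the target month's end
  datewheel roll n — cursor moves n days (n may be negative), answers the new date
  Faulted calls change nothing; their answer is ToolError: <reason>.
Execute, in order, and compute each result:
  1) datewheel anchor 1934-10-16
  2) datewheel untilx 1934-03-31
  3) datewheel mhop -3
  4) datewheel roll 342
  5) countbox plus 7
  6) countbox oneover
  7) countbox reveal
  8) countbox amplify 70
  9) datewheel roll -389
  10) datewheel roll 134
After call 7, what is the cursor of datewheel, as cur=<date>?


Answer: cur=1935-06-23

Derivation:
> datewheel anchor d: 1934-10-16
= 1934-10-16
> datewheel untilx d: 1934-03-31
= -199
> datewheel mhop n: -3
= 1934-07-16
> datewheel roll n: 342
= 1935-06-23
> countbox plus x: 7
= 7
> countbox oneover
= 1/7
> countbox reveal
= 1/7
> countbox amplify x: 70
= 10
> datewheel roll n: -389
= 1934-05-30
> datewheel roll n: 134
= 1934-10-11


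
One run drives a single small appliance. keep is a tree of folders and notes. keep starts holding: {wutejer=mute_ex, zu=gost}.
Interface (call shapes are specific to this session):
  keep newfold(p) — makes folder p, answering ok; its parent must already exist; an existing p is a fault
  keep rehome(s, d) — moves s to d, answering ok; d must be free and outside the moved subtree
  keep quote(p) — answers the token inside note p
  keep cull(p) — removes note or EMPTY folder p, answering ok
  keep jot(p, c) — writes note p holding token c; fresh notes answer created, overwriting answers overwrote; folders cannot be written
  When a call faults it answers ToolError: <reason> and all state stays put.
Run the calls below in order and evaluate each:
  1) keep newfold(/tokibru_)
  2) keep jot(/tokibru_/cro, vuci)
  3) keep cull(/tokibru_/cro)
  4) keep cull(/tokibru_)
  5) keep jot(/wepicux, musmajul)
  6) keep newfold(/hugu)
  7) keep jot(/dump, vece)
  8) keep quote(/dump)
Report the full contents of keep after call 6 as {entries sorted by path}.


→ keep newfold(p→/tokibru_)
← ok
→ keep jot(p→/tokibru_/cro, c→vuci)
← created
→ keep cull(p→/tokibru_/cro)
← ok
→ keep cull(p→/tokibru_)
← ok
→ keep jot(p→/wepicux, c→musmajul)
← created
→ keep newfold(p→/hugu)
← ok
→ keep jot(p→/dump, c→vece)
← created
→ keep quote(p→/dump)
← vece

Answer: {hugu/, wepicux=musmajul, wutejer=mute_ex, zu=gost}


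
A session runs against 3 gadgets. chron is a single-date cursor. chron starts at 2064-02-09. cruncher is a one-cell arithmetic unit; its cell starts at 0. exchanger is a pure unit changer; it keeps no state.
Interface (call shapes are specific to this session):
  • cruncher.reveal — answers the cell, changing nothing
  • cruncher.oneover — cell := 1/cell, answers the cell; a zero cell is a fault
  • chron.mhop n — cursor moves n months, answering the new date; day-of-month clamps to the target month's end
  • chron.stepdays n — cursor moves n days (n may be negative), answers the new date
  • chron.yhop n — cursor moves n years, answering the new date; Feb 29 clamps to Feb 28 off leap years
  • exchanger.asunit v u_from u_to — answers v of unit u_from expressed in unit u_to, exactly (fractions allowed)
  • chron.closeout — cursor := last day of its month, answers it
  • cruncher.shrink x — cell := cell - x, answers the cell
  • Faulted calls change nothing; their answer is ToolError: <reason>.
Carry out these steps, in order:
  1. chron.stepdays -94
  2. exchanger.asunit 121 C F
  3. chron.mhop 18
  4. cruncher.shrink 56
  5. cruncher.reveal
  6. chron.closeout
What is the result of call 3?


Then chron.stepdays(n='-94'), — result: 2063-11-07.
Now I run exchanger.asunit(v='121', u_from='C', u_to='F'), and see 1249/5.
I use chron.mhop(n='18'), → 2065-05-07.
Using cruncher.shrink(x='56'), giving -56.
I call cruncher.reveal, giving -56.
Using chron.closeout(), and observe 2065-05-31.

Answer: 2065-05-07


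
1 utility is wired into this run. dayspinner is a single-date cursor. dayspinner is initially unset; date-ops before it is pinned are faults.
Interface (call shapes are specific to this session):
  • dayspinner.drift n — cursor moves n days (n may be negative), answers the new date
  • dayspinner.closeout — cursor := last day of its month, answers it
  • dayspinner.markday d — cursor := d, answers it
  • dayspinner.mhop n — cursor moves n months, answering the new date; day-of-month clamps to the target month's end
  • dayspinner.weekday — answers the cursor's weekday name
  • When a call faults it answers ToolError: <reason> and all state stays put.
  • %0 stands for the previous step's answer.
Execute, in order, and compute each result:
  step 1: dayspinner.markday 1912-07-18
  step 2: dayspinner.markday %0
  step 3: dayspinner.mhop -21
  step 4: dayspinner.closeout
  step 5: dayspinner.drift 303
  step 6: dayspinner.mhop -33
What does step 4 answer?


Then dayspinner.markday(d='1912-07-18'), giving 1912-07-18.
I call dayspinner.markday(d='%0'), and observe 1912-07-18.
Calling dayspinner.mhop(n='-21'), yielding 1910-10-18.
Using dayspinner.closeout, giving 1910-10-31.
I call dayspinner.drift(n='303'), giving 1911-08-30.
I call dayspinner.mhop(n='-33'), — result: 1908-11-30.

Answer: 1910-10-31


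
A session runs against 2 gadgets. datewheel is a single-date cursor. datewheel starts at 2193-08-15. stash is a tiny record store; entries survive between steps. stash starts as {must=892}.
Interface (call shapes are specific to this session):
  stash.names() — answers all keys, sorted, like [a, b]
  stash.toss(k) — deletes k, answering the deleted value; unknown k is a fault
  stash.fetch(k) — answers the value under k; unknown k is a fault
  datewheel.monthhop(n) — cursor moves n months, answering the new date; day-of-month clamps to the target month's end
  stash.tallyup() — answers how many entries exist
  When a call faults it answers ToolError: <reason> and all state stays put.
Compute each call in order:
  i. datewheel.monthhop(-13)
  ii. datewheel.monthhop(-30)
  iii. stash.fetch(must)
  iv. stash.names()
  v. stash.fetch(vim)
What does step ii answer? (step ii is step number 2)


Answer: 2190-01-15

Derivation:
$ datewheel.monthhop n='-13'
[out] 2192-07-15
$ datewheel.monthhop n='-30'
[out] 2190-01-15
$ stash.fetch k='must'
[out] 892
$ stash.names
[out] [must]
$ stash.fetch k='vim'
[out] ToolError: no such key vim


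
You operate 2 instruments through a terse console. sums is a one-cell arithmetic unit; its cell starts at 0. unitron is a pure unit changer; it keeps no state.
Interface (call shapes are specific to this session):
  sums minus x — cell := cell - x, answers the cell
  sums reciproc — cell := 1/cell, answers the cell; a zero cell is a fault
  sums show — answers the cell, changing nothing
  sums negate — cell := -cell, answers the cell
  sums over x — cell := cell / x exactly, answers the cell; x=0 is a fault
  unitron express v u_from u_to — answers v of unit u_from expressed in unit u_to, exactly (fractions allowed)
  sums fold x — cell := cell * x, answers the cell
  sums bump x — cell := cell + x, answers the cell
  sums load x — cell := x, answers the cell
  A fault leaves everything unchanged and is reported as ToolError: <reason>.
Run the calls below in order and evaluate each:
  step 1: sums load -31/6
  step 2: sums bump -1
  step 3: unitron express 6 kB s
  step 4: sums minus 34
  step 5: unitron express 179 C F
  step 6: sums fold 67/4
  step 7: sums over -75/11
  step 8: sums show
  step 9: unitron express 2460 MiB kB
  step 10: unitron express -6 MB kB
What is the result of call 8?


% 1. sums load(x→-31/6) => -31/6
% 2. sums bump(x→-1) => -37/6
% 3. unitron express(v→6, u_from→kB, u_to→s) => ToolError: incompatible units
% 4. sums minus(x→34) => -241/6
% 5. unitron express(v→179, u_from→C, u_to→F) => 1771/5
% 6. sums fold(x→67/4) => -16147/24
% 7. sums over(x→-75/11) => 177617/1800
% 8. sums show() => 177617/1800
% 9. unitron express(v→2460, u_from→MiB, u_to→kB) => 64487424/25
% 10. unitron express(v→-6, u_from→MB, u_to→kB) => -6000

Answer: 177617/1800
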